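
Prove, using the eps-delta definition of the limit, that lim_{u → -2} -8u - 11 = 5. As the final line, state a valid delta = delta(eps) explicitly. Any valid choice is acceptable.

delta = eps/8

Fix eps > 0. We need delta > 0 so that 0 < |u + 2| < delta implies |(-8u - 11) − 5| < eps.
Since (-8u - 11) − 5 = -8(u + 2), we have |(-8u - 11) − 5| = 8|u + 2|.
So 8|u + 2| < eps exactly when |u + 2| < eps/8.
Choosing delta = eps/8 gives |(-8u - 11) − 5| = 8|u + 2| < eps whenever |u + 2| < delta.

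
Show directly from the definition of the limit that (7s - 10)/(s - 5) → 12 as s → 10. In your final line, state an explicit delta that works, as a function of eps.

delta = min(5/2, (1/2)eps)

Let eps > 0 be given. We want delta > 0 with 0 < |s − 10| < delta ⇒ |(7s - 10)/(s - 5) − 12| < eps.
Combining over a common denominator, (7s - 10)/(s - 5) − 12 = [(7s - 10)·5 − 60·(s - 5)] / [5·(s - 5)] = -25(s − 10) / (5(s - 5)).
So |(7s - 10)/(s - 5) − 12| = 25|s − 10| / (5·|s − 5|).
Restrict delta ≤ 5/2. Then |s − 10| < 5/2 gives |s − 5| = |(s − 10) + 5| ≥ 5 − 5/2 = 5/2.
Hence |(7s - 10)/(s - 5) − 12| < 25|s − 10|/(5·(5/2)) = 2|s − 10|, which is < eps once |s − 10| < (1/2)eps.
Take delta = min(5/2, (1/2)eps). Then 0 < |s − 10| < delta forces both bounds, so |(7s - 10)/(s - 5) − 12| < eps.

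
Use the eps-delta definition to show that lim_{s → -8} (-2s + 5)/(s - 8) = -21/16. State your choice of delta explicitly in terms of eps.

Let eps > 0. We want delta > 0 with 0 < |s + 8| < delta ⇒ |(-2s + 5)/(s - 8) + 21/16| < eps.
Combining over a common denominator, (-2s + 5)/(s - 8) + 21/16 = [(-2s + 5)·(-16) − 21·(s - 8)] / [(-16)·(s - 8)] = 11(s + 8) / ((-16)(s - 8)).
So |(-2s + 5)/(s - 8) + 21/16| = 11|s + 8| / (16·|s − 8|).
Require delta ≤ 8, so |s − 8| ≥ |-16| − |s + 8| > 16 − 8 = 8.
Hence |(-2s + 5)/(s - 8) + 21/16| < 11|s + 8|/(16·8) = (11/128)|s + 8|, which is < eps once |s + 8| < (128/11)eps.
Take delta = min(8, (128/11)eps). Then 0 < |s + 8| < delta forces both bounds, so |(-2s + 5)/(s - 8) + 21/16| < eps.

delta = min(8, (128/11)eps)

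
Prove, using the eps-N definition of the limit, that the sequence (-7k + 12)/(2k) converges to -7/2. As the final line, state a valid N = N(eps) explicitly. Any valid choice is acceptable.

Fix eps > 0. For k ≥ 1, |(-7k + 12)/(2k) + 7/2| = |24|/(2(2k)) = 24/(2(2k)).
Since 2k ≥ 2k for k ≥ 1, this is ≤ 24/(2·2k) = 6/k.
So |(-7k + 12)/(2k) + 7/2| < eps whenever k > 6/eps.
Take N = 6/eps. If k > N then |(-7k + 12)/(2k) + 7/2| ≤ 6/k < eps.

N = 6/eps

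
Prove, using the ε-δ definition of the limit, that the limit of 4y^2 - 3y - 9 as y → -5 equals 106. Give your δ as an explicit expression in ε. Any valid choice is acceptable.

Let ε > 0. We want δ > 0 such that 0 < |y + 5| < δ implies |(4y^2 - 3y - 9) − 106| < ε.
(4y^2 - 3y - 9) − 106 = 4y^2 - 3y - 115 = (y + 5)(4y - 23).
So |(4y^2 - 3y - 9) − 106| = |y + 5|·|4y - 23|.
Require δ ≤ 1. Then |y + 5| < 1 gives |y| < 6, and by the triangle inequality |4y - 23| ≤ 4·6 + 23 = 47.
Hence |(4y^2 - 3y - 9) − 106| ≤ 47|y + 5| < ε provided |y + 5| < ε/47.
Choosing δ = min(1, ε/47) ensures both conditions, hence |(4y^2 - 3y - 9) − 106| < ε.

δ = min(1, ε/47)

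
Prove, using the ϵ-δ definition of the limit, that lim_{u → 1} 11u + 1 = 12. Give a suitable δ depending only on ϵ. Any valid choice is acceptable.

Fix ϵ > 0. We need δ > 0 so that 0 < |u − 1| < δ implies |(11u + 1) − 12| < ϵ.
|(11u + 1) − 12| = |11u - 11| = 11|u − 1|.
So 11|u − 1| < ϵ exactly when |u − 1| < ϵ/11.
Take δ = ϵ/11. If 0 < |u − 1| < δ then |(11u + 1) − 12| = 11|u − 1| < 11·(ϵ/11) = ϵ.

δ = ϵ/11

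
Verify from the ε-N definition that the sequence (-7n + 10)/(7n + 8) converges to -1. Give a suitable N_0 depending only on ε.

Let ε > 0 be given. For n ≥ 1, |(-7n + 10)/(7n + 8) + 1| = |126|/(7(7n + 8)) = 126/(7(7n + 8)).
Since 7n + 8 ≥ 7n for n ≥ 1, this is ≤ 126/(7·7n) = (18/7)/n.
So |(-7n + 10)/(7n + 8) + 1| < ε whenever n > (18/7)/ε.
Take N_0 = (18/7)/ε. If n > N_0 then |(-7n + 10)/(7n + 8) + 1| ≤ (18/7)/n < ε.

N_0 = (18/7)/ε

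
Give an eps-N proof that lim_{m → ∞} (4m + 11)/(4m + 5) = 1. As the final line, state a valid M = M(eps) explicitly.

M = (3/2)/eps

Let eps > 0. For m ≥ 1, |(4m + 11)/(4m + 5) − 1| = |24|/(4(4m + 5)) = 24/(4(4m + 5)).
Since 4m + 5 ≥ 4m for m ≥ 1, this is ≤ 24/(4·4m) = (3/2)/m.
So |(4m + 11)/(4m + 5) − 1| < eps whenever m > (3/2)/eps.
Take M = (3/2)/eps. If m > M then |(4m + 11)/(4m + 5) − 1| ≤ (3/2)/m < eps.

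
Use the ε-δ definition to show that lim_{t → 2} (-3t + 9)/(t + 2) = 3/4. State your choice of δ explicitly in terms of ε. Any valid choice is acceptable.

δ = min(2, (8/15)ε)

Let ε > 0 be given. We want δ > 0 with 0 < |t − 2| < δ ⇒ |(-3t + 9)/(t + 2) − (3/4)| < ε.
Combining over a common denominator, (-3t + 9)/(t + 2) − (3/4) = [(-3t + 9)·4 − 3·(t + 2)] / [4·(t + 2)] = -15(t − 2) / (4(t + 2)).
So |(-3t + 9)/(t + 2) − (3/4)| = 15|t − 2| / (4·|t + 2|).
Restrict δ ≤ 2. Then |t − 2| < 2 gives |t + 2| = |(t − 2) + 4| ≥ 4 − 2 = 2.
Hence |(-3t + 9)/(t + 2) − (3/4)| < 15|t − 2|/(4·2) = (15/8)|t − 2|, which is < ε once |t − 2| < (8/15)ε.
Take δ = min(2, (8/15)ε). Then 0 < |t − 2| < δ forces both bounds, so |(-3t + 9)/(t + 2) − (3/4)| < ε.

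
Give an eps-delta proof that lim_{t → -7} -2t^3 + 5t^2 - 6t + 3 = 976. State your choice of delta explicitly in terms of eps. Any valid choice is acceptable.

Let eps > 0 be given. We want delta > 0 such that 0 < |t + 7| < delta implies |(-2t^3 + 5t^2 - 6t + 3) − 976| < eps.
(-2t^3 + 5t^2 - 6t + 3) − 976 = -2t^3 + 5t^2 - 6t - 973 = (t + 7)(-2t^2 + 19t - 139).
So |(-2t^3 + 5t^2 - 6t + 3) − 976| = |t + 7|·|-2t^2 + 19t - 139|.
Require delta ≤ 1. Then |t + 7| < 1 gives |t| < 8, and by the triangle inequality |-2t^2 + 19t - 139| ≤ 2·8^2 + 19·8 + 139 = 419.
Hence |(-2t^3 + 5t^2 - 6t + 3) − 976| ≤ 419|t + 7| < eps provided |t + 7| < eps/419.
Choosing delta = min(1, eps/419) ensures both conditions, hence |(-2t^3 + 5t^2 - 6t + 3) − 976| < eps.

delta = min(1, eps/419)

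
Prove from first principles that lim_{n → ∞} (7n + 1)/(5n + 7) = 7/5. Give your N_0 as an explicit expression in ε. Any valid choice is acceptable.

Fix ε > 0. For n ≥ 1, |(7n + 1)/(5n + 7) − (7/5)| = |-44|/(5(5n + 7)) = 44/(5(5n + 7)).
Since 5n + 7 ≥ 5n for n ≥ 1, this is ≤ 44/(5·5n) = (44/25)/n.
So |(7n + 1)/(5n + 7) − (7/5)| < ε whenever n > (44/25)/ε.
Take N_0 = (44/25)/ε. If n > N_0 then |(7n + 1)/(5n + 7) − (7/5)| ≤ (44/25)/n < ε.

N_0 = (44/25)/ε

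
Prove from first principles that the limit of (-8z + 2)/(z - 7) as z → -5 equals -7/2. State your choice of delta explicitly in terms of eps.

Suppose eps > 0. We want delta > 0 with 0 < |z + 5| < delta ⇒ |(-8z + 2)/(z - 7) + 7/2| < eps.
Combining over a common denominator, (-8z + 2)/(z - 7) + 7/2 = [(-8z + 2)·(-12) − 42·(z - 7)] / [(-12)·(z - 7)] = 54(z + 5) / ((-12)(z - 7)).
So |(-8z + 2)/(z - 7) + 7/2| = 54|z + 5| / (12·|z − 7|).
Require delta ≤ 6, so |z − 7| ≥ |-12| − |z + 5| > 12 − 6 = 6.
Hence |(-8z + 2)/(z - 7) + 7/2| < 54|z + 5|/(12·6) = (3/4)|z + 5|, which is < eps once |z + 5| < (4/3)eps.
Take delta = min(6, (4/3)eps). Then 0 < |z + 5| < delta forces both bounds, so |(-8z + 2)/(z - 7) + 7/2| < eps.

delta = min(6, (4/3)eps)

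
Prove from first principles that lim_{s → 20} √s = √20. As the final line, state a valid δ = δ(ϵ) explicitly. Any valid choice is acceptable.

δ = min(20, √20·ϵ)

Fix ϵ > 0. We want δ > 0 such that 0 < |s − 20| < δ implies |√s − √20| < ϵ.
Multiplying by the conjugate, |√s − √20| = |s − 20|/(√s + √20).
Restrict δ ≤ 20 so that |s − 20| < 20 forces s > 0, and then √s + √20 > √20.
Hence |√s − √20| < |s − 20|/√20, which is < ϵ once |s − 20| < √20·ϵ.
Take δ = min(20, √20·ϵ). If 0 < |s − 20| < δ then s > 0 and |√s − √20| < |s − 20|/√20 < ϵ.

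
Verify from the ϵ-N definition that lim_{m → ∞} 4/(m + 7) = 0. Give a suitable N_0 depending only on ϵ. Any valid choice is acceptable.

N_0 = 4/ϵ

Fix ϵ > 0. For m ≥ 1, |4/(m + 7) − 0| = 4/(m + 7) ≤ 4/m.
We need 4/m < ϵ, i.e. m > 4/ϵ.
Take N_0 = 4/ϵ. If m > N_0 then |4/(m + 7)| ≤ 4/m < ϵ.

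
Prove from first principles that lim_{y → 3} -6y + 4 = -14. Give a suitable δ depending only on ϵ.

δ = ϵ/6

Suppose ϵ > 0. We need δ > 0 so that 0 < |y − 3| < δ implies |(-6y + 4) + 14| < ϵ.
Since (-6y + 4) + 14 = -6(y − 3), we have |(-6y + 4) + 14| = 6|y − 3|.
Thus it suffices that |y − 3| < ϵ/6.
Take δ = ϵ/6. If 0 < |y − 3| < δ then |(-6y + 4) + 14| = 6|y − 3| < 6·(ϵ/6) = ϵ.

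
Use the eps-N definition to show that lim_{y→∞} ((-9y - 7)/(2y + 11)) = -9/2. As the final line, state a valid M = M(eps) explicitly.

M = (85/4)/eps

Suppose eps > 0. We seek M > 0 such that y > M implies |(-9y - 7)/(2y + 11) + 9/2| < eps.
(-9y - 7)/(2y + 11) + 9/2 = (2(-9y - 7) − (-9)(2y + 11)) / (2(2y + 11)) = 85/(2(2y + 11)).
For y > 0 we have 2y + 11 > 2y, so |(-9y - 7)/(2y + 11) + 9/2| = 85/(2(2y + 11)) < 85/(2·2y) = (85/4)/y.
Thus |(-9y - 7)/(2y + 11) + 9/2| < eps whenever y > (85/4)/eps.
Take M = (85/4)/eps. If y > M then |(-9y - 7)/(2y + 11) + 9/2| < (85/4)/y < eps.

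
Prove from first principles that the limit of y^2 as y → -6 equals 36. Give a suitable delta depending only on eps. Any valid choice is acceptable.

delta = min(2, eps/14)

Let eps > 0. We seek delta > 0 with 0 < |y + 6| < delta ⇒ |y^2 − 36| < eps.
Factor: y^2 − 36 = (y + 6)(y - 6), so |y^2 − 36| = |y + 6|·|y - 6|.
Restrict delta ≤ 2. Then |y + 6| < 2 gives |y| < 8, so by the triangle inequality |y - 6| ≤ 8 + 6 = 14.
Hence |y^2 − 36| ≤ 14|y + 6|, which is < eps once |y + 6| < eps/14.
Take delta = min(2, eps/14). If 0 < |y + 6| < delta then both bounds hold and |y^2 − 36| ≤ 14|y + 6| < 14·(eps/14) = eps.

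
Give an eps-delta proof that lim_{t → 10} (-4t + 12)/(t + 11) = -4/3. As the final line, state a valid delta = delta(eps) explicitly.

delta = min(21/2, (63/16)eps)

Let eps > 0. We want delta > 0 with 0 < |t − 10| < delta ⇒ |(-4t + 12)/(t + 11) + 4/3| < eps.
Combining over a common denominator, (-4t + 12)/(t + 11) + 4/3 = [(-4t + 12)·21 − (-28)·(t + 11)] / [21·(t + 11)] = -56(t − 10) / (21(t + 11)).
So |(-4t + 12)/(t + 11) + 4/3| = 56|t − 10| / (21·|t + 11|).
Restrict delta ≤ 21/2. Then |t − 10| < 21/2 gives |t + 11| = |(t − 10) + 21| ≥ 21 − 21/2 = 21/2.
Hence |(-4t + 12)/(t + 11) + 4/3| < 56|t − 10|/(21·(21/2)) = (16/63)|t − 10|, which is < eps once |t − 10| < (63/16)eps.
Take delta = min(21/2, (63/16)eps). Then 0 < |t − 10| < delta forces both bounds, so |(-4t + 12)/(t + 11) + 4/3| < eps.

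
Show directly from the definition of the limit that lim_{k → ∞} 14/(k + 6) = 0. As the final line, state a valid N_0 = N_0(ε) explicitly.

Let ε > 0. For k ≥ 1, |14/(k + 6) − 0| = 14/(k + 6) ≤ 14/k.
We need 14/k < ε, i.e. k > 14/ε.
Take N_0 = 14/ε. If k > N_0 then |14/(k + 6)| ≤ 14/k < ε.

N_0 = 14/ε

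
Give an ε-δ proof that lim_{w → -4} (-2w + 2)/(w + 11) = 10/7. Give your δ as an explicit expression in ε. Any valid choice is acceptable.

Suppose ε > 0. We want δ > 0 with 0 < |w + 4| < δ ⇒ |(-2w + 2)/(w + 11) − (10/7)| < ε.
Combining over a common denominator, (-2w + 2)/(w + 11) − (10/7) = [(-2w + 2)·7 − 10·(w + 11)] / [7·(w + 11)] = -24(w + 4) / (7(w + 11)).
So |(-2w + 2)/(w + 11) − (10/7)| = 24|w + 4| / (7·|w + 11|).
Restrict δ ≤ 7/2. Then |w + 4| < 7/2 gives |w + 11| = |(w + 4) + 7| ≥ 7 − 7/2 = 7/2.
Hence |(-2w + 2)/(w + 11) − (10/7)| < 24|w + 4|/(7·(7/2)) = (48/49)|w + 4|, which is < ε once |w + 4| < (49/48)ε.
Take δ = min(7/2, (49/48)ε). Then 0 < |w + 4| < δ forces both bounds, so |(-2w + 2)/(w + 11) − (10/7)| < ε.

δ = min(7/2, (49/48)ε)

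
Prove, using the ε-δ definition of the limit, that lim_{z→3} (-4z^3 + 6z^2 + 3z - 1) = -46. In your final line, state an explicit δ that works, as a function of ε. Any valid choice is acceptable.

Fix ε > 0. We want δ > 0 such that 0 < |z − 3| < δ implies |(-4z^3 + 6z^2 + 3z - 1) + 46| < ε.
(-4z^3 + 6z^2 + 3z - 1) + 46 = -4z^3 + 6z^2 + 3z + 45 = (z − 3)(-4z^2 - 6z - 15).
So |(-4z^3 + 6z^2 + 3z - 1) + 46| = |z − 3|·|-4z^2 - 6z - 15|.
Require δ ≤ 1. Then |z − 3| < 1 gives |z| < 4, and by the triangle inequality |-4z^2 - 6z - 15| ≤ 4·4^2 + 6·4 + 15 = 103.
Hence |(-4z^3 + 6z^2 + 3z - 1) + 46| ≤ 103|z − 3| < ε provided |z − 3| < ε/103.
Choosing δ = min(1, ε/103) ensures both conditions, hence |(-4z^3 + 6z^2 + 3z - 1) + 46| < ε.

δ = min(1, ε/103)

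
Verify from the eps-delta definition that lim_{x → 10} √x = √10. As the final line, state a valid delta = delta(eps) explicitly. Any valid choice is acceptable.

Fix eps > 0. We want delta > 0 such that 0 < |x − 10| < delta implies |√x − √10| < eps.
Multiplying by the conjugate, |√x − √10| = |x − 10|/(√x + √10).
Restrict delta ≤ 10 so that |x − 10| < 10 forces x > 0, and then √x + √10 > √10.
Hence |√x − √10| < |x − 10|/√10, which is < eps once |x − 10| < √10·eps.
Take delta = min(10, √10·eps). If 0 < |x − 10| < delta then x > 0 and |√x − √10| < |x − 10|/√10 < eps.

delta = min(10, √10·eps)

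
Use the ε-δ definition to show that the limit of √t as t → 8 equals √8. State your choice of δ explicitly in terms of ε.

δ = min(8, √8·ε)

Fix ε > 0. We want δ > 0 such that 0 < |t − 8| < δ implies |√t − √8| < ε.
Multiplying by the conjugate, |√t − √8| = |t − 8|/(√t + √8).
Restrict δ ≤ 8 so that |t − 8| < 8 forces t > 0, and then √t + √8 > √8.
Hence |√t − √8| < |t − 8|/√8, which is < ε once |t − 8| < √8·ε.
Take δ = min(8, √8·ε). If 0 < |t − 8| < δ then t > 0 and |√t − √8| < |t − 8|/√8 < ε.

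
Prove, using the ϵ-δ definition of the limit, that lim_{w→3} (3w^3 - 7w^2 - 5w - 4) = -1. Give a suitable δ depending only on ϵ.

δ = min(1, ϵ/57)

Fix ϵ > 0. We want δ > 0 such that 0 < |w − 3| < δ implies |(3w^3 - 7w^2 - 5w - 4) + 1| < ϵ.
(3w^3 - 7w^2 - 5w - 4) + 1 = 3w^3 - 7w^2 - 5w - 3 = (w − 3)(3w^2 + 2w + 1).
So |(3w^3 - 7w^2 - 5w - 4) + 1| = |w − 3|·|3w^2 + 2w + 1|.
Require δ ≤ 1. Then |w − 3| < 1 gives |w| < 4, and by the triangle inequality |3w^2 + 2w + 1| ≤ 3·4^2 + 2·4 + 1 = 57.
Hence |(3w^3 - 7w^2 - 5w - 4) + 1| ≤ 57|w − 3| < ϵ provided |w − 3| < ϵ/57.
Take δ = min(1, ϵ/57). Then 0 < |w − 3| < δ gives both |w − 3| < 1 and |w − 3| < ϵ/57, so |(3w^3 - 7w^2 - 5w - 4) + 1| < ϵ.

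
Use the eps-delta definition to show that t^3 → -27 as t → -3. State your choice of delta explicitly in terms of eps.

Suppose eps > 0. We seek delta > 0 with 0 < |t + 3| < delta ⇒ |t^3 + 27| < eps.
Factor: t^3 + 27 = (t + 3)(t^2 - 3t + 9), so |t^3 + 27| = |t + 3|·|t^2 - 3t + 9|.
Restrict delta ≤ 1. Then |t + 3| < 1 gives |t| < 4, so by the triangle inequality |t^2 - 3t + 9| ≤ 4^2 + 3·4 + 9 = 37.
Hence |t^3 + 27| ≤ 37|t + 3|, which is < eps once |t + 3| < eps/37.
Take delta = min(1, eps/37). If 0 < |t + 3| < delta then both bounds hold and |t^3 + 27| ≤ 37|t + 3| < 37·(eps/37) = eps.

delta = min(1, eps/37)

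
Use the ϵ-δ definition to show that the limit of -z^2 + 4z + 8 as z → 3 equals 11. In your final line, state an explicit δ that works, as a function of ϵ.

δ = min(1, ϵ/5)

Let ϵ > 0 be given. We want δ > 0 such that 0 < |z − 3| < δ implies |(-z^2 + 4z + 8) − 11| < ϵ.
(-z^2 + 4z + 8) − 11 = -z^2 + 4z - 3 = (z − 3)(-z + 1).
So |(-z^2 + 4z + 8) − 11| = |z − 3|·|-z + 1|.
Assume first that |z − 3| < 1, so |z| < 4. Then |-z + 1| ≤ 4 + 1 = 5.
Hence |(-z^2 + 4z + 8) − 11| ≤ 5|z − 3| < ϵ provided |z − 3| < ϵ/5.
Choosing δ = min(1, ϵ/5) ensures both conditions, hence |(-z^2 + 4z + 8) − 11| < ϵ.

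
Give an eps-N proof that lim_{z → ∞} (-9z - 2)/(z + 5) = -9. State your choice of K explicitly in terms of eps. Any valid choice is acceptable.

K = 43/eps

Fix eps > 0. We seek K > 0 such that z > K implies |(-9z - 2)/(z + 5) + 9| < eps.
(-9z - 2)/(z + 5) + 9 = ((-9z - 2) − (-9)(z + 5)) / ((z + 5)) = 43/((z + 5)).
For z > 0 we have z + 5 > z, so |(-9z - 2)/(z + 5) + 9| = 43/((z + 5)) < 43/(z) = 43/z.
Thus |(-9z - 2)/(z + 5) + 9| < eps whenever z > 43/eps.
Take K = 43/eps. If z > K then |(-9z - 2)/(z + 5) + 9| < 43/z < eps.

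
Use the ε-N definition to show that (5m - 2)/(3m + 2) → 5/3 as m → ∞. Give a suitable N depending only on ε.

Let ε > 0 be given. For m ≥ 1, |(5m - 2)/(3m + 2) − (5/3)| = |-16|/(3(3m + 2)) = 16/(3(3m + 2)).
Since 3m + 2 ≥ 3m for m ≥ 1, this is ≤ 16/(3·3m) = (16/9)/m.
So |(5m - 2)/(3m + 2) − (5/3)| < ε whenever m > (16/9)/ε.
Take N = (16/9)/ε. If m > N then |(5m - 2)/(3m + 2) − (5/3)| ≤ (16/9)/m < ε.

N = (16/9)/ε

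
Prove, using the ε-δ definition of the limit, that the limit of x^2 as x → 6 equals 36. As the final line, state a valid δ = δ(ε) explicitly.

δ = min(2, ε/14)

Let ε > 0 be given. We seek δ > 0 with 0 < |x − 6| < δ ⇒ |x^2 − 36| < ε.
Factor: x^2 − 36 = (x − 6)(x + 6), so |x^2 − 36| = |x − 6|·|x + 6|.
Restrict δ ≤ 2. Then |x − 6| < 2 gives |x| < 8, so by the triangle inequality |x + 6| ≤ 8 + 6 = 14.
Hence |x^2 − 36| ≤ 14|x − 6|, which is < ε once |x − 6| < ε/14.
Take δ = min(2, ε/14). If 0 < |x − 6| < δ then both bounds hold and |x^2 − 36| ≤ 14|x − 6| < 14·(ε/14) = ε.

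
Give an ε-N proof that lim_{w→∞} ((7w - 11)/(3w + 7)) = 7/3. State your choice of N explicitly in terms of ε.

N = (82/9)/ε

Fix ε > 0. We seek N > 0 such that w > N implies |(7w - 11)/(3w + 7) − (7/3)| < ε.
(7w - 11)/(3w + 7) − (7/3) = (3(7w - 11) − 7(3w + 7)) / (3(3w + 7)) = -82/(3(3w + 7)).
For w > 0 we have 3w + 7 > 3w, so |(7w - 11)/(3w + 7) − (7/3)| = 82/(3(3w + 7)) < 82/(3·3w) = (82/9)/w.
Thus |(7w - 11)/(3w + 7) − (7/3)| < ε whenever w > (82/9)/ε.
Take N = (82/9)/ε. If w > N then |(7w - 11)/(3w + 7) − (7/3)| < (82/9)/w < ε.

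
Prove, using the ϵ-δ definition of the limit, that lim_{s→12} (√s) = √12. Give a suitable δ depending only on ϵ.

δ = min(12, √12·ϵ)

Let ϵ > 0 be given. We want δ > 0 such that 0 < |s − 12| < δ implies |√s − √12| < ϵ.
Multiplying by the conjugate, |√s − √12| = |s − 12|/(√s + √12).
Restrict δ ≤ 12 so that |s − 12| < 12 forces s > 0, and then √s + √12 > √12.
Hence |√s − √12| < |s − 12|/√12, which is < ϵ once |s − 12| < √12·ϵ.
Take δ = min(12, √12·ϵ). If 0 < |s − 12| < δ then s > 0 and |√s − √12| < |s − 12|/√12 < ϵ.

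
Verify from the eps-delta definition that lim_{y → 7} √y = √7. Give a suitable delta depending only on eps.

delta = min(7, √7·eps)

Let eps > 0 be given. We want delta > 0 such that 0 < |y − 7| < delta implies |√y − √7| < eps.
Rationalise: √y − √7 = (y − 7)/(√y + √7), so |√y − √7| = |y − 7|/(√y + √7).
Restrict delta ≤ 7 so that |y − 7| < 7 forces y > 0, and then √y + √7 > √7.
Hence |√y − √7| < |y − 7|/√7, which is < eps once |y − 7| < √7·eps.
Take delta = min(7, √7·eps). If 0 < |y − 7| < delta then y > 0 and |√y − √7| < |y − 7|/√7 < eps.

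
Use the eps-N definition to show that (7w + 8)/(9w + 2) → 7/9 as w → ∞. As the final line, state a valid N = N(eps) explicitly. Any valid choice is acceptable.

Let eps > 0 be given. We seek N > 0 such that w > N implies |(7w + 8)/(9w + 2) − (7/9)| < eps.
(7w + 8)/(9w + 2) − (7/9) = (9(7w + 8) − 7(9w + 2)) / (9(9w + 2)) = 58/(9(9w + 2)).
For w > 0 we have 9w + 2 > 9w, so |(7w + 8)/(9w + 2) − (7/9)| = 58/(9(9w + 2)) < 58/(9·9w) = (58/81)/w.
Thus |(7w + 8)/(9w + 2) − (7/9)| < eps whenever w > (58/81)/eps.
Take N = (58/81)/eps. If w > N then |(7w + 8)/(9w + 2) − (7/9)| < (58/81)/w < eps.

N = (58/81)/eps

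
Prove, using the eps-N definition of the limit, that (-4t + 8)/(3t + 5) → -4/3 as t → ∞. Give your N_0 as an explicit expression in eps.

N_0 = (44/9)/eps

Let eps > 0. We seek N_0 > 0 such that t > N_0 implies |(-4t + 8)/(3t + 5) + 4/3| < eps.
(-4t + 8)/(3t + 5) + 4/3 = (3(-4t + 8) − (-4)(3t + 5)) / (3(3t + 5)) = 44/(3(3t + 5)).
For t > 0 we have 3t + 5 > 3t, so |(-4t + 8)/(3t + 5) + 4/3| = 44/(3(3t + 5)) < 44/(3·3t) = (44/9)/t.
Thus |(-4t + 8)/(3t + 5) + 4/3| < eps whenever t > (44/9)/eps.
Take N_0 = (44/9)/eps. If t > N_0 then |(-4t + 8)/(3t + 5) + 4/3| < (44/9)/t < eps.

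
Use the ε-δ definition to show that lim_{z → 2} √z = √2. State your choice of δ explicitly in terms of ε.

Fix ε > 0. We want δ > 0 such that 0 < |z − 2| < δ implies |√z − √2| < ε.
Multiplying by the conjugate, |√z − √2| = |z − 2|/(√z + √2).
Restrict δ ≤ 2 so that |z − 2| < 2 forces z > 0, and then √z + √2 > √2.
Hence |√z − √2| < |z − 2|/√2, which is < ε once |z − 2| < √2·ε.
Take δ = min(2, √2·ε). If 0 < |z − 2| < δ then z > 0 and |√z − √2| < |z − 2|/√2 < ε.

δ = min(2, √2·ε)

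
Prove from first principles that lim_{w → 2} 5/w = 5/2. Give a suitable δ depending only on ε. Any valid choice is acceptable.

Suppose ε > 0. We seek δ > 0 such that 0 < |w − 2| < δ implies |5/w − (5/2)| < ε.
|5/w − (5/2)| = 5·|2 − w|/(2·|w|) = 5|w − 2|/(2|w|).
Restrict δ ≤ 1. Then |w − 2| < 1 gives |w| > 1, so 2|w| > 2.
Then |5/w − (5/2)| < 5|w − 2|/2, which is < ε when |w − 2| < (2/5)ε.
Take δ = min(1, (2/5)ε). Then 0 < |w − 2| < δ gives both |w − 2| < 1 and |w − 2| < (2/5)ε, so |5/w − (5/2)| < ε.

δ = min(1, (2/5)ε)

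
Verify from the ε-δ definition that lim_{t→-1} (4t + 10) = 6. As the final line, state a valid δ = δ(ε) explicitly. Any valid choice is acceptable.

δ = ε/4

Fix ε > 0. We need δ > 0 so that 0 < |t + 1| < δ implies |(4t + 10) − 6| < ε.
Since (4t + 10) − 6 = 4(t + 1), we have |(4t + 10) − 6| = 4|t + 1|.
Thus it suffices that |t + 1| < ε/4.
Choosing δ = ε/4 gives |(4t + 10) − 6| = 4|t + 1| < ε whenever |t + 1| < δ.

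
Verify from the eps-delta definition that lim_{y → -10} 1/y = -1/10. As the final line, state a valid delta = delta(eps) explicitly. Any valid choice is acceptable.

Fix eps > 0. We seek delta > 0 such that 0 < |y + 10| < delta implies |1/y + 1/10| < eps.
|1/y + 1/10| = |-10 − y|/(10·|y|) = |y + 10|/(10|y|).
Restrict delta ≤ 5. Then |y + 10| < 5 gives |y| > 5, so 10|y| > 50.
Then |1/y + 1/10| < |y + 10|/50, which is < eps when |y + 10| < 50eps.
Take delta = min(5, 50eps). Then 0 < |y + 10| < delta gives both |y + 10| < 5 and |y + 10| < 50eps, so |1/y + 1/10| < eps.

delta = min(5, 50eps)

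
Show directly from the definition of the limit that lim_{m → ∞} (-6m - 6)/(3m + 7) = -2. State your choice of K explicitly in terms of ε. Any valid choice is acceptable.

Suppose ε > 0. For m ≥ 1, |(-6m - 6)/(3m + 7) + 2| = |24|/(3(3m + 7)) = 24/(3(3m + 7)).
Since 3m + 7 ≥ 3m for m ≥ 1, this is ≤ 24/(3·3m) = (8/3)/m.
So |(-6m - 6)/(3m + 7) + 2| < ε whenever m > (8/3)/ε.
Take K = (8/3)/ε. If m > K then |(-6m - 6)/(3m + 7) + 2| ≤ (8/3)/m < ε.

K = (8/3)/ε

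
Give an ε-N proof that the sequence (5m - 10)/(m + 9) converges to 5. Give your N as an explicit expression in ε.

Suppose ε > 0. For m ≥ 1, |(5m - 10)/(m + 9) − 5| = |-55|/((m + 9)) = 55/((m + 9)).
Since m + 9 ≥ m for m ≥ 1, this is ≤ 55/(m) = 55/m.
So |(5m - 10)/(m + 9) − 5| < ε whenever m > 55/ε.
Take N = 55/ε. If m > N then |(5m - 10)/(m + 9) − 5| ≤ 55/m < ε.

N = 55/ε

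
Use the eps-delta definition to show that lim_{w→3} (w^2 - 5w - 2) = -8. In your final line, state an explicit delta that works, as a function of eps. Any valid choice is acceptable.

delta = min(2, eps/7)

Let eps > 0 be given. We want delta > 0 such that 0 < |w − 3| < delta implies |(w^2 - 5w - 2) + 8| < eps.
(w^2 - 5w - 2) + 8 = w^2 - 5w + 6 = (w − 3)(w - 2).
So |(w^2 - 5w - 2) + 8| = |w − 3|·|w - 2|.
Assume first that |w − 3| < 2, so |w| < 5. Then |w - 2| ≤ 5 + 2 = 7.
Hence |(w^2 - 5w - 2) + 8| ≤ 7|w − 3| < eps provided |w − 3| < eps/7.
Choosing delta = min(2, eps/7) ensures both conditions, hence |(w^2 - 5w - 2) + 8| < eps.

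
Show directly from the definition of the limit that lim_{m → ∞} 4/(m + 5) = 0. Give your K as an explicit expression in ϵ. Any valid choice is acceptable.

K = 4/ϵ

Suppose ϵ > 0. For m ≥ 1, |4/(m + 5) − 0| = 4/(m + 5) ≤ 4/m.
We need 4/m < ϵ, i.e. m > 4/ϵ.
Take K = 4/ϵ. If m > K then |4/(m + 5)| ≤ 4/m < ϵ.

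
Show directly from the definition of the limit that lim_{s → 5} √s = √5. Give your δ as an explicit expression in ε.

Fix ε > 0. We want δ > 0 such that 0 < |s − 5| < δ implies |√s − √5| < ε.
Rationalise: √s − √5 = (s − 5)/(√s + √5), so |√s − √5| = |s − 5|/(√s + √5).
Restrict δ ≤ 5 so that |s − 5| < 5 forces s > 0, and then √s + √5 > √5.
Hence |√s − √5| < |s − 5|/√5, which is < ε once |s − 5| < √5·ε.
Take δ = min(5, √5·ε). If 0 < |s − 5| < δ then s > 0 and |√s − √5| < |s − 5|/√5 < ε.

δ = min(5, √5·ε)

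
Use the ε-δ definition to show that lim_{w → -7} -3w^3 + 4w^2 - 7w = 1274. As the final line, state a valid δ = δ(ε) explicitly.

Fix ε > 0. We want δ > 0 such that 0 < |w + 7| < δ implies |(-3w^3 + 4w^2 - 7w) − 1274| < ε.
(-3w^3 + 4w^2 - 7w) − 1274 = -3w^3 + 4w^2 - 7w - 1274 = (w + 7)(-3w^2 + 25w - 182).
So |(-3w^3 + 4w^2 - 7w) − 1274| = |w + 7|·|-3w^2 + 25w - 182|.
Require δ ≤ 1. Then |w + 7| < 1 gives |w| < 8, and by the triangle inequality |-3w^2 + 25w - 182| ≤ 3·8^2 + 25·8 + 182 = 574.
Hence |(-3w^3 + 4w^2 - 7w) − 1274| ≤ 574|w + 7| < ε provided |w + 7| < ε/574.
Choosing δ = min(1, ε/574) ensures both conditions, hence |(-3w^3 + 4w^2 - 7w) − 1274| < ε.

δ = min(1, ε/574)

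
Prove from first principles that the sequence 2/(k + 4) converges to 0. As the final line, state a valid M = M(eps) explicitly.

Let eps > 0. For k ≥ 1, |2/(k + 4) − 0| = 2/(k + 4) ≤ 2/k.
We need 2/k < eps, i.e. k > 2/eps.
Take M = 2/eps. If k > M then |2/(k + 4)| ≤ 2/k < eps.

M = 2/eps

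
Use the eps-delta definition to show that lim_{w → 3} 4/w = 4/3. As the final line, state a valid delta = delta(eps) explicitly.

Suppose eps > 0. We seek delta > 0 such that 0 < |w − 3| < delta implies |4/w − (4/3)| < eps.
|4/w − (4/3)| = 4·|3 − w|/(3·|w|) = 4|w − 3|/(3|w|).
Require delta ≤ 3/2 so that |w| > 3 − 3/2 = 3/2, hence 3|w| > 9/2.
Then |4/w − (4/3)| < 4|w − 3|/(9/2), which is < eps when |w − 3| < (9/8)eps.
Take delta = min(3/2, (9/8)eps). Then 0 < |w − 3| < delta gives both |w − 3| < 3/2 and |w − 3| < (9/8)eps, so |4/w − (4/3)| < eps.

delta = min(3/2, (9/8)eps)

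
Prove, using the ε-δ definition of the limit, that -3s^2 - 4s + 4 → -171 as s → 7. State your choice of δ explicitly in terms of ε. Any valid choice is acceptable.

Let ε > 0. We want δ > 0 such that 0 < |s − 7| < δ implies |(-3s^2 - 4s + 4) + 171| < ε.
(-3s^2 - 4s + 4) + 171 = -3s^2 - 4s + 175 = (s − 7)(-3s - 25).
So |(-3s^2 - 4s + 4) + 171| = |s − 7|·|-3s - 25|.
Require δ ≤ 2. Then |s − 7| < 2 gives |s| < 9, and by the triangle inequality |-3s - 25| ≤ 3·9 + 25 = 52.
Hence |(-3s^2 - 4s + 4) + 171| ≤ 52|s − 7| < ε provided |s − 7| < ε/52.
Choosing δ = min(2, ε/52) ensures both conditions, hence |(-3s^2 - 4s + 4) + 171| < ε.

δ = min(2, ε/52)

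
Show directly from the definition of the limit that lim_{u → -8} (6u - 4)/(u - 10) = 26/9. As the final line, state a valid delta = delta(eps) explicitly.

Let eps > 0. We want delta > 0 with 0 < |u + 8| < delta ⇒ |(6u - 4)/(u - 10) − (26/9)| < eps.
Combining over a common denominator, (6u - 4)/(u - 10) − (26/9) = [(6u - 4)·(-18) − (-52)·(u - 10)] / [(-18)·(u - 10)] = -56(u + 8) / ((-18)(u - 10)).
So |(6u - 4)/(u - 10) − (26/9)| = 56|u + 8| / (18·|u − 10|).
Restrict delta ≤ 9. Then |u + 8| < 9 gives |u − 10| = |(u + 8) + (-18)| ≥ 18 − 9 = 9.
Hence |(6u - 4)/(u - 10) − (26/9)| < 56|u + 8|/(18·9) = (28/81)|u + 8|, which is < eps once |u + 8| < (81/28)eps.
Take delta = min(9, (81/28)eps). Then 0 < |u + 8| < delta forces both bounds, so |(6u - 4)/(u - 10) − (26/9)| < eps.

delta = min(9, (81/28)eps)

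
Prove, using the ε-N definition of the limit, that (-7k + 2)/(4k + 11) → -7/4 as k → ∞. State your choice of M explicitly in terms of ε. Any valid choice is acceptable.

M = (85/16)/ε

Let ε > 0. For k ≥ 1, |(-7k + 2)/(4k + 11) + 7/4| = |85|/(4(4k + 11)) = 85/(4(4k + 11)).
Since 4k + 11 ≥ 4k for k ≥ 1, this is ≤ 85/(4·4k) = (85/16)/k.
So |(-7k + 2)/(4k + 11) + 7/4| < ε whenever k > (85/16)/ε.
Take M = (85/16)/ε. If k > M then |(-7k + 2)/(4k + 11) + 7/4| ≤ (85/16)/k < ε.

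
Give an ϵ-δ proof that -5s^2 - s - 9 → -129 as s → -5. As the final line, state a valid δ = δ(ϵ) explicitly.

δ = min(2, ϵ/59)

Fix ϵ > 0. We want δ > 0 such that 0 < |s + 5| < δ implies |(-5s^2 - s - 9) + 129| < ϵ.
(-5s^2 - s - 9) + 129 = -5s^2 - s + 120 = (s + 5)(-5s + 24).
So |(-5s^2 - s - 9) + 129| = |s + 5|·|-5s + 24|.
Assume first that |s + 5| < 2, so |s| < 7. Then |-5s + 24| ≤ 5·7 + 24 = 59.
Hence |(-5s^2 - s - 9) + 129| ≤ 59|s + 5| < ϵ provided |s + 5| < ϵ/59.
Choosing δ = min(2, ϵ/59) ensures both conditions, hence |(-5s^2 - s - 9) + 129| < ϵ.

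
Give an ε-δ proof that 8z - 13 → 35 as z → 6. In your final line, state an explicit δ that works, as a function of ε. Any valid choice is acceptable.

δ = ε/8

Let ε > 0 be given. We need δ > 0 so that 0 < |z − 6| < δ implies |(8z - 13) − 35| < ε.
|(8z - 13) − 35| = |8z - 48| = 8|z − 6|.
So 8|z − 6| < ε exactly when |z − 6| < ε/8.
Choosing δ = ε/8 gives |(8z - 13) − 35| = 8|z − 6| < ε whenever |z − 6| < δ.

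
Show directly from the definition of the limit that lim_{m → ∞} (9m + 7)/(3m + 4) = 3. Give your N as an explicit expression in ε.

N = (5/3)/ε

Let ε > 0 be given. For m ≥ 1, |(9m + 7)/(3m + 4) − 3| = |-15|/(3(3m + 4)) = 15/(3(3m + 4)).
Since 3m + 4 ≥ 3m for m ≥ 1, this is ≤ 15/(3·3m) = (5/3)/m.
So |(9m + 7)/(3m + 4) − 3| < ε whenever m > (5/3)/ε.
Take N = (5/3)/ε. If m > N then |(9m + 7)/(3m + 4) − 3| ≤ (5/3)/m < ε.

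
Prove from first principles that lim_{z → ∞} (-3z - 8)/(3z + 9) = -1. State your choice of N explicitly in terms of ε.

Suppose ε > 0. We seek N > 0 such that z > N implies |(-3z - 8)/(3z + 9) + 1| < ε.
(-3z - 8)/(3z + 9) + 1 = (3(-3z - 8) − (-3)(3z + 9)) / (3(3z + 9)) = 3/(3(3z + 9)).
For z > 0 we have 3z + 9 > 3z, so |(-3z - 8)/(3z + 9) + 1| = 3/(3(3z + 9)) < 3/(3·3z) = (1/3)/z.
Thus |(-3z - 8)/(3z + 9) + 1| < ε whenever z > (1/3)/ε.
Take N = (1/3)/ε. If z > N then |(-3z - 8)/(3z + 9) + 1| < (1/3)/z < ε.

N = (1/3)/ε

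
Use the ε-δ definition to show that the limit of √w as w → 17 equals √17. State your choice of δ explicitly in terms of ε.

δ = min(17, √17·ε)

Suppose ε > 0. We want δ > 0 such that 0 < |w − 17| < δ implies |√w − √17| < ε.
Rationalise: √w − √17 = (w − 17)/(√w + √17), so |√w − √17| = |w − 17|/(√w + √17).
Restrict δ ≤ 17 so that |w − 17| < 17 forces w > 0, and then √w + √17 > √17.
Hence |√w − √17| < |w − 17|/√17, which is < ε once |w − 17| < √17·ε.
Take δ = min(17, √17·ε). If 0 < |w − 17| < δ then w > 0 and |√w − √17| < |w − 17|/√17 < ε.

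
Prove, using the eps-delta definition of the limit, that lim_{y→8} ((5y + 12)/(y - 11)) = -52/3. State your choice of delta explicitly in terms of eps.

Let eps > 0 be given. We want delta > 0 with 0 < |y − 8| < delta ⇒ |(5y + 12)/(y - 11) + 52/3| < eps.
Combining over a common denominator, (5y + 12)/(y - 11) + 52/3 = [(5y + 12)·(-3) − 52·(y - 11)] / [(-3)·(y - 11)] = -67(y − 8) / ((-3)(y - 11)).
So |(5y + 12)/(y - 11) + 52/3| = 67|y − 8| / (3·|y − 11|).
Require delta ≤ 3/2, so |y − 11| ≥ |-3| − |y − 8| > 3 − 3/2 = 3/2.
Hence |(5y + 12)/(y - 11) + 52/3| < 67|y − 8|/(3·(3/2)) = (134/9)|y − 8|, which is < eps once |y − 8| < (9/134)eps.
Take delta = min(3/2, (9/134)eps). Then 0 < |y − 8| < delta forces both bounds, so |(5y + 12)/(y - 11) + 52/3| < eps.

delta = min(3/2, (9/134)eps)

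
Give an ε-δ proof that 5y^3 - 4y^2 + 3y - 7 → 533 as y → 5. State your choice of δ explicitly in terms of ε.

δ = min(1, ε/414)

Suppose ε > 0. We want δ > 0 such that 0 < |y − 5| < δ implies |(5y^3 - 4y^2 + 3y - 7) − 533| < ε.
(5y^3 - 4y^2 + 3y - 7) − 533 = 5y^3 - 4y^2 + 3y - 540 = (y − 5)(5y^2 + 21y + 108).
So |(5y^3 - 4y^2 + 3y - 7) − 533| = |y − 5|·|5y^2 + 21y + 108|.
Assume first that |y − 5| < 1, so |y| < 6. Then |5y^2 + 21y + 108| ≤ 5·6^2 + 21·6 + 108 = 414.
Hence |(5y^3 - 4y^2 + 3y - 7) − 533| ≤ 414|y − 5| < ε provided |y − 5| < ε/414.
Take δ = min(1, ε/414). Then 0 < |y − 5| < δ gives both |y − 5| < 1 and |y − 5| < ε/414, so |(5y^3 - 4y^2 + 3y - 7) − 533| < ε.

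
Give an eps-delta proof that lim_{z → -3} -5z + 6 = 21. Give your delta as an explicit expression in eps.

Let eps > 0 be given. We need delta > 0 so that 0 < |z + 3| < delta implies |(-5z + 6) − 21| < eps.
Since (-5z + 6) − 21 = -5(z + 3), we have |(-5z + 6) − 21| = 5|z + 3|.
Thus it suffices that |z + 3| < eps/5.
Choosing delta = eps/5 gives |(-5z + 6) − 21| = 5|z + 3| < eps whenever |z + 3| < delta.

delta = eps/5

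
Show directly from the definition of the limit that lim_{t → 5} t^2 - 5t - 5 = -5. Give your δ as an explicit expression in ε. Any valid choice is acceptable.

δ = min(2, ε/7)

Suppose ε > 0. We want δ > 0 such that 0 < |t − 5| < δ implies |(t^2 - 5t - 5) + 5| < ε.
(t^2 - 5t - 5) + 5 = t^2 - 5t = (t − 5)(t).
So |(t^2 - 5t - 5) + 5| = |t − 5|·|t|.
Assume first that |t − 5| < 2, so |t| < 7. Then |t| ≤ 7 = 7.
Hence |(t^2 - 5t - 5) + 5| ≤ 7|t − 5| < ε provided |t − 5| < ε/7.
Choosing δ = min(2, ε/7) ensures both conditions, hence |(t^2 - 5t - 5) + 5| < ε.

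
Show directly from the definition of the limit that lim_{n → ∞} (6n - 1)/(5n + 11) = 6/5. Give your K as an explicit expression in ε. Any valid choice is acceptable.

Fix ε > 0. For n ≥ 1, |(6n - 1)/(5n + 11) − (6/5)| = |-71|/(5(5n + 11)) = 71/(5(5n + 11)).
Since 5n + 11 ≥ 5n for n ≥ 1, this is ≤ 71/(5·5n) = (71/25)/n.
So |(6n - 1)/(5n + 11) − (6/5)| < ε whenever n > (71/25)/ε.
Take K = (71/25)/ε. If n > K then |(6n - 1)/(5n + 11) − (6/5)| ≤ (71/25)/n < ε.

K = (71/25)/ε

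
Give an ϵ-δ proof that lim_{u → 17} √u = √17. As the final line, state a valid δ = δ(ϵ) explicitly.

δ = min(17, √17·ϵ)

Let ϵ > 0. We want δ > 0 such that 0 < |u − 17| < δ implies |√u − √17| < ϵ.
Multiplying by the conjugate, |√u − √17| = |u − 17|/(√u + √17).
Restrict δ ≤ 17 so that |u − 17| < 17 forces u > 0, and then √u + √17 > √17.
Hence |√u − √17| < |u − 17|/√17, which is < ϵ once |u − 17| < √17·ϵ.
Take δ = min(17, √17·ϵ). If 0 < |u − 17| < δ then u > 0 and |√u − √17| < |u − 17|/√17 < ϵ.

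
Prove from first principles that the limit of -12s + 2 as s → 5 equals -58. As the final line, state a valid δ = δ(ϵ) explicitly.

Fix ϵ > 0. We need δ > 0 so that 0 < |s − 5| < δ implies |(-12s + 2) + 58| < ϵ.
Since (-12s + 2) + 58 = -12(s − 5), we have |(-12s + 2) + 58| = 12|s − 5|.
Thus it suffices that |s − 5| < ϵ/12.
Take δ = ϵ/12. If 0 < |s − 5| < δ then |(-12s + 2) + 58| = 12|s − 5| < 12·(ϵ/12) = ϵ.

δ = ϵ/12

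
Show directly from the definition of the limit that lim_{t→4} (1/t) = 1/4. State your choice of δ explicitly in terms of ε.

Suppose ε > 0. We seek δ > 0 such that 0 < |t − 4| < δ implies |1/t − (1/4)| < ε.
|1/t − (1/4)| = |4 − t|/(4·|t|) = |t − 4|/(4|t|).
Restrict δ ≤ 2. Then |t − 4| < 2 gives |t| > 2, so 4|t| > 8.
Then |1/t − (1/4)| < |t − 4|/8, which is < ε when |t − 4| < 8ε.
Take δ = min(2, 8ε). Then 0 < |t − 4| < δ gives both |t − 4| < 2 and |t − 4| < 8ε, so |1/t − (1/4)| < ε.

δ = min(2, 8ε)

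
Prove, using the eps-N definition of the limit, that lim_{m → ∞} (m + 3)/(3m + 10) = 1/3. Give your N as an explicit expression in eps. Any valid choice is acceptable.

Fix eps > 0. For m ≥ 1, |(m + 3)/(3m + 10) − (1/3)| = |-1|/(3(3m + 10)) = 1/(3(3m + 10)).
Since 3m + 10 ≥ 3m for m ≥ 1, this is ≤ 1/(3·3m) = (1/9)/m.
So |(m + 3)/(3m + 10) − (1/3)| < eps whenever m > (1/9)/eps.
Take N = (1/9)/eps. If m > N then |(m + 3)/(3m + 10) − (1/3)| ≤ (1/9)/m < eps.

N = (1/9)/eps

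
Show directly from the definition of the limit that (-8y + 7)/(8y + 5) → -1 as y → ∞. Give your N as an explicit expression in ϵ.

Let ϵ > 0 be given. We seek N > 0 such that y > N implies |(-8y + 7)/(8y + 5) + 1| < ϵ.
(-8y + 7)/(8y + 5) + 1 = (8(-8y + 7) − (-8)(8y + 5)) / (8(8y + 5)) = 96/(8(8y + 5)).
For y > 0 we have 8y + 5 > 8y, so |(-8y + 7)/(8y + 5) + 1| = 96/(8(8y + 5)) < 96/(8·8y) = (3/2)/y.
Thus |(-8y + 7)/(8y + 5) + 1| < ϵ whenever y > (3/2)/ϵ.
Take N = (3/2)/ϵ. If y > N then |(-8y + 7)/(8y + 5) + 1| < (3/2)/y < ϵ.

N = (3/2)/ϵ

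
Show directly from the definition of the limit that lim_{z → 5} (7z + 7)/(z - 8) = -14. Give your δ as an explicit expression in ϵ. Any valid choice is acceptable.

Let ϵ > 0 be given. We want δ > 0 with 0 < |z − 5| < δ ⇒ |(7z + 7)/(z - 8) + 14| < ϵ.
Combining over a common denominator, (7z + 7)/(z - 8) + 14 = [(7z + 7)·(-3) − 42·(z - 8)] / [(-3)·(z - 8)] = -63(z − 5) / ((-3)(z - 8)).
So |(7z + 7)/(z - 8) + 14| = 63|z − 5| / (3·|z − 8|).
Restrict δ ≤ 3/2. Then |z − 5| < 3/2 gives |z − 8| = |(z − 5) + (-3)| ≥ 3 − 3/2 = 3/2.
Hence |(7z + 7)/(z - 8) + 14| < 63|z − 5|/(3·(3/2)) = 14|z − 5|, which is < ϵ once |z − 5| < (1/14)ϵ.
Take δ = min(3/2, (1/14)ϵ). Then 0 < |z − 5| < δ forces both bounds, so |(7z + 7)/(z - 8) + 14| < ϵ.

δ = min(3/2, (1/14)ϵ)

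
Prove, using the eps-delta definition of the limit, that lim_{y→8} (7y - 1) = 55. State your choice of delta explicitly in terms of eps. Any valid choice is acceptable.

Let eps > 0 be given. We need delta > 0 so that 0 < |y − 8| < delta implies |(7y - 1) − 55| < eps.
Since (7y - 1) − 55 = 7(y − 8), we have |(7y - 1) − 55| = 7|y − 8|.
Thus it suffices that |y − 8| < eps/7.
Choosing delta = eps/7 gives |(7y - 1) − 55| = 7|y − 8| < eps whenever |y − 8| < delta.

delta = eps/7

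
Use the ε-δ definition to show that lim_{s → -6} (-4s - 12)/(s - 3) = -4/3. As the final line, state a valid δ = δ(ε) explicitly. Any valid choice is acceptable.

Suppose ε > 0. We want δ > 0 with 0 < |s + 6| < δ ⇒ |(-4s - 12)/(s - 3) + 4/3| < ε.
Combining over a common denominator, (-4s - 12)/(s - 3) + 4/3 = [(-4s - 12)·(-9) − 12·(s - 3)] / [(-9)·(s - 3)] = 24(s + 6) / ((-9)(s - 3)).
So |(-4s - 12)/(s - 3) + 4/3| = 24|s + 6| / (9·|s − 3|).
Require δ ≤ 9/2, so |s − 3| ≥ |-9| − |s + 6| > 9 − 9/2 = 9/2.
Hence |(-4s - 12)/(s - 3) + 4/3| < 24|s + 6|/(9·(9/2)) = (16/27)|s + 6|, which is < ε once |s + 6| < (27/16)ε.
Take δ = min(9/2, (27/16)ε). Then 0 < |s + 6| < δ forces both bounds, so |(-4s - 12)/(s - 3) + 4/3| < ε.

δ = min(9/2, (27/16)ε)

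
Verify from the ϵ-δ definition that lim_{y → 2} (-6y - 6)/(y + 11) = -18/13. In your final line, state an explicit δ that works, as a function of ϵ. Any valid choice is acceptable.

Let ϵ > 0. We want δ > 0 with 0 < |y − 2| < δ ⇒ |(-6y - 6)/(y + 11) + 18/13| < ϵ.
Combining over a common denominator, (-6y - 6)/(y + 11) + 18/13 = [(-6y - 6)·13 − (-18)·(y + 11)] / [13·(y + 11)] = -60(y − 2) / (13(y + 11)).
So |(-6y - 6)/(y + 11) + 18/13| = 60|y − 2| / (13·|y + 11|).
Restrict δ ≤ 13/2. Then |y − 2| < 13/2 gives |y + 11| = |(y − 2) + 13| ≥ 13 − 13/2 = 13/2.
Hence |(-6y - 6)/(y + 11) + 18/13| < 60|y − 2|/(13·(13/2)) = (120/169)|y − 2|, which is < ϵ once |y − 2| < (169/120)ϵ.
Take δ = min(13/2, (169/120)ϵ). Then 0 < |y − 2| < δ forces both bounds, so |(-6y - 6)/(y + 11) + 18/13| < ϵ.

δ = min(13/2, (169/120)ϵ)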